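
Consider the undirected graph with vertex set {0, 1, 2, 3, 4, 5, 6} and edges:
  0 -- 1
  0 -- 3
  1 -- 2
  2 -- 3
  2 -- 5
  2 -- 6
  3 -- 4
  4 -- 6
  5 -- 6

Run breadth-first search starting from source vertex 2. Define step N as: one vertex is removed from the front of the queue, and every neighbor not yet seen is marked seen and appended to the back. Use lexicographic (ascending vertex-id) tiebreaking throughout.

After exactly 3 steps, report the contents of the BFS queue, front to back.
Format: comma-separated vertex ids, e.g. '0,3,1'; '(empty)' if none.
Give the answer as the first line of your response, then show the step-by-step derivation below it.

5,6,0,4

step 1: dequeue 2; queue=[1,3,5,6]; order=2
step 2: dequeue 1; queue=[3,5,6,0]; order=2,1
step 3: dequeue 3; queue=[5,6,0,4]; order=2,1,3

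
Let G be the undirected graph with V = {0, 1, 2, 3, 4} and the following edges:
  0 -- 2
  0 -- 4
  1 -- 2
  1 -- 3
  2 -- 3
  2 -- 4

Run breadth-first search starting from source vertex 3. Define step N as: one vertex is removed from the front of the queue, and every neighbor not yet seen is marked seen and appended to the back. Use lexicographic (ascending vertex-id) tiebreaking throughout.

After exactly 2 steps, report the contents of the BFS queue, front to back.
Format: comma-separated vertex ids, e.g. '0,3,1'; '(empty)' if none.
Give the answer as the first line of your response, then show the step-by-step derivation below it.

2

step 1: dequeue 3; queue=[1,2]; order=3
step 2: dequeue 1; queue=[2]; order=3,1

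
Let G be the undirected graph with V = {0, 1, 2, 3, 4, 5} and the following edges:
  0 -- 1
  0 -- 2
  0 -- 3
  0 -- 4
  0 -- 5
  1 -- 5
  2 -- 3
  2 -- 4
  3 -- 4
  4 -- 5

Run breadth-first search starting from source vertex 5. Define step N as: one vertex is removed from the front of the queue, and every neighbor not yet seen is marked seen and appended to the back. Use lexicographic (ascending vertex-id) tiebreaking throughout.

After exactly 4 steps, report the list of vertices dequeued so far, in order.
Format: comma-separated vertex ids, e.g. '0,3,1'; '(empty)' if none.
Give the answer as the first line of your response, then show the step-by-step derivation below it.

5,0,1,4

step 1: dequeue 5; queue=[0,1,4]; order=5
step 2: dequeue 0; queue=[1,4,2,3]; order=5,0
step 3: dequeue 1; queue=[4,2,3]; order=5,0,1
step 4: dequeue 4; queue=[2,3]; order=5,0,1,4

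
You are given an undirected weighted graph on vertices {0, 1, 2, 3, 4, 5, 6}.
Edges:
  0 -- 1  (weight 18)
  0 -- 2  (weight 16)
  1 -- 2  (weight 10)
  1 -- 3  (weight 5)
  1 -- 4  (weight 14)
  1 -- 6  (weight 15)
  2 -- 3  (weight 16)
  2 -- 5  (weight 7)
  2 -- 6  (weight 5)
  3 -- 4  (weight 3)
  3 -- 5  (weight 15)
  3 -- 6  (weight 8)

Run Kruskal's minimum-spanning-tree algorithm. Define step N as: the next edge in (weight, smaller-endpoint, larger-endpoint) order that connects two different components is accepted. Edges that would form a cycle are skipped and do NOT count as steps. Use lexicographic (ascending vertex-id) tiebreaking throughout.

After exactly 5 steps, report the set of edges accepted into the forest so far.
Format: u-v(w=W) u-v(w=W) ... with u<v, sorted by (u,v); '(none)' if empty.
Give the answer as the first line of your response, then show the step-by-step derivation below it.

1-3(w=5) 2-5(w=7) 2-6(w=5) 3-4(w=3) 3-6(w=8)

step 1: add edge 3-4 (w=3); MST = {3-4(w=3)}
step 2: add edge 1-3 (w=5); MST = {1-3(w=5) 3-4(w=3)}
step 3: add edge 2-6 (w=5); MST = {1-3(w=5) 2-6(w=5) 3-4(w=3)}
step 4: add edge 2-5 (w=7); MST = {1-3(w=5) 2-5(w=7) 2-6(w=5) 3-4(w=3)}
step 5: add edge 3-6 (w=8); MST = {1-3(w=5) 2-5(w=7) 2-6(w=5) 3-4(w=3) 3-6(w=8)}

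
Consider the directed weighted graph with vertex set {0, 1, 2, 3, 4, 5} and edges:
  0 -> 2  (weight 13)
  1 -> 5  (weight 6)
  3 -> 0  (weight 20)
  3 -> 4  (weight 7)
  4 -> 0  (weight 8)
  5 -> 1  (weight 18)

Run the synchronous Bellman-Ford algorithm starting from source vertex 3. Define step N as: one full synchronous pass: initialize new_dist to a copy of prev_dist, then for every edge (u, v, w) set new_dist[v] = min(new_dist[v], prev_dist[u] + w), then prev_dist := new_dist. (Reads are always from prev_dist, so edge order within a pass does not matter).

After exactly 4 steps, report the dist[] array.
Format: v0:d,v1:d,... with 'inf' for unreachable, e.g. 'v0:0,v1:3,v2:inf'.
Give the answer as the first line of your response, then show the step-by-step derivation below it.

v0:15,v1:inf,v2:28,v3:0,v4:7,v5:inf

step 1: dist = v0:20,v1:inf,v2:inf,v3:0,v4:7,v5:inf
step 2: dist = v0:15,v1:inf,v2:33,v3:0,v4:7,v5:inf
step 3: dist = v0:15,v1:inf,v2:28,v3:0,v4:7,v5:inf
step 4: dist = v0:15,v1:inf,v2:28,v3:0,v4:7,v5:inf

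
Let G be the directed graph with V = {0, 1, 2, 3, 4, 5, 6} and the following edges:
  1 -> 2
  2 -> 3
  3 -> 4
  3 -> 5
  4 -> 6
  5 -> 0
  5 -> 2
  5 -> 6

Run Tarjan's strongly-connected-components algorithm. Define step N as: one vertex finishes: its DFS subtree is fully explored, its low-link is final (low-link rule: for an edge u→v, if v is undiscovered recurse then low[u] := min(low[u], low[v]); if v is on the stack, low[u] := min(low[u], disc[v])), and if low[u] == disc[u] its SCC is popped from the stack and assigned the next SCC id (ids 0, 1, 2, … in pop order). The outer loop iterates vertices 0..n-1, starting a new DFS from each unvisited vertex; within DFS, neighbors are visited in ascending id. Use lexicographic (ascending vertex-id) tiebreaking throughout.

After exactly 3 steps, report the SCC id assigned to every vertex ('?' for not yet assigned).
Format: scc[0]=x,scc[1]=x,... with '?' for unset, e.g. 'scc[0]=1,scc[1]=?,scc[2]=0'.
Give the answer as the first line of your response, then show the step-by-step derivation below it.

scc[0]=0,scc[1]=?,scc[2]=?,scc[3]=?,scc[4]=2,scc[5]=?,scc[6]=1

step 1: low=(low[0]=0,low[1]=?,low[2]=?,low[3]=?,low[4]=?,low[5]=?,low[6]=?); scc=(scc[0]=0,scc[1]=?,scc[2]=?,scc[3]=?,scc[4]=?,scc[5]=?,scc[6]=?)
step 2: low=(low[0]=0,low[1]=1,low[2]=2,low[3]=3,low[4]=4,low[5]=?,low[6]=5); scc=(scc[0]=0,scc[1]=?,scc[2]=?,scc[3]=?,scc[4]=?,scc[5]=?,scc[6]=1)
step 3: low=(low[0]=0,low[1]=1,low[2]=2,low[3]=3,low[4]=4,low[5]=?,low[6]=5); scc=(scc[0]=0,scc[1]=?,scc[2]=?,scc[3]=?,scc[4]=2,scc[5]=?,scc[6]=1)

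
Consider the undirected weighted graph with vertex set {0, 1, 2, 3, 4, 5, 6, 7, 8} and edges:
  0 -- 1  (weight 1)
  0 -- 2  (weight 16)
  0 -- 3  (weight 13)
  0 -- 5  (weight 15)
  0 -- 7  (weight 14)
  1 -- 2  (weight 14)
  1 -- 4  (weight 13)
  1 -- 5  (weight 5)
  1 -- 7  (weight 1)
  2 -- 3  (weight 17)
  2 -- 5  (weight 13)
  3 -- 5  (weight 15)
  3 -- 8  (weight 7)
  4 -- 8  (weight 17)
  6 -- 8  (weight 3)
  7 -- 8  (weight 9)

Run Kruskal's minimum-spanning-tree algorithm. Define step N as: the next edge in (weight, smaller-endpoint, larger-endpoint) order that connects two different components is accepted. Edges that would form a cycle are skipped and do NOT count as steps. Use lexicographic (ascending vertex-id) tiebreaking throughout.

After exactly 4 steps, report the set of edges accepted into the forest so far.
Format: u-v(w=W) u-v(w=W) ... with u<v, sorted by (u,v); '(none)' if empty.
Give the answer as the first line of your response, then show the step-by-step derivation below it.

0-1(w=1) 1-5(w=5) 1-7(w=1) 6-8(w=3)

step 1: add edge 0-1 (w=1); MST = {0-1(w=1)}
step 2: add edge 1-7 (w=1); MST = {0-1(w=1) 1-7(w=1)}
step 3: add edge 6-8 (w=3); MST = {0-1(w=1) 1-7(w=1) 6-8(w=3)}
step 4: add edge 1-5 (w=5); MST = {0-1(w=1) 1-5(w=5) 1-7(w=1) 6-8(w=3)}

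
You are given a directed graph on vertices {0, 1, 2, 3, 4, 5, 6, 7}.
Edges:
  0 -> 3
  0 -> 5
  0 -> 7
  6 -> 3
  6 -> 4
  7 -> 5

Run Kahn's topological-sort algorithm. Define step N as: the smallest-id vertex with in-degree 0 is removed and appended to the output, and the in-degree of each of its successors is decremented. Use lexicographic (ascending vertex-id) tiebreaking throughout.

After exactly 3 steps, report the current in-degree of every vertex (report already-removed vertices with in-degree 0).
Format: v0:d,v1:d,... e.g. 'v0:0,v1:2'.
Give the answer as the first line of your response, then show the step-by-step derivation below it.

v0:0,v1:0,v2:0,v3:1,v4:1,v5:1,v6:0,v7:0

step 1: output 0; order=[0]; indeg=(0,0,0,1,1,1,0,0)
step 2: output 1; order=[0,1]; indeg=(0,0,0,1,1,1,0,0)
step 3: output 2; order=[0,1,2]; indeg=(0,0,0,1,1,1,0,0)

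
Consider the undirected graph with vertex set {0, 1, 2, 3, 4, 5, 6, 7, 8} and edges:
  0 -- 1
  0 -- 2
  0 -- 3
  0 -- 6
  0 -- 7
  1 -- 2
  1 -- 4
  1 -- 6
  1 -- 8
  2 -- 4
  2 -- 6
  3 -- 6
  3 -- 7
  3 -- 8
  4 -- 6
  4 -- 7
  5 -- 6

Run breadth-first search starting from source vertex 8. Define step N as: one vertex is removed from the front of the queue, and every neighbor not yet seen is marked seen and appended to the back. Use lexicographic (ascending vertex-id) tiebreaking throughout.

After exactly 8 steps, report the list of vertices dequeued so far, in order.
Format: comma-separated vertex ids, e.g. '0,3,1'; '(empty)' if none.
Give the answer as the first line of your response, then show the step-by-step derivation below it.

8,1,3,0,2,4,6,7

step 1: dequeue 8; queue=[1,3]; order=8
step 2: dequeue 1; queue=[3,0,2,4,6]; order=8,1
step 3: dequeue 3; queue=[0,2,4,6,7]; order=8,1,3
step 4: dequeue 0; queue=[2,4,6,7]; order=8,1,3,0
step 5: dequeue 2; queue=[4,6,7]; order=8,1,3,0,2
step 6: dequeue 4; queue=[6,7]; order=8,1,3,0,2,4
step 7: dequeue 6; queue=[7,5]; order=8,1,3,0,2,4,6
step 8: dequeue 7; queue=[5]; order=8,1,3,0,2,4,6,7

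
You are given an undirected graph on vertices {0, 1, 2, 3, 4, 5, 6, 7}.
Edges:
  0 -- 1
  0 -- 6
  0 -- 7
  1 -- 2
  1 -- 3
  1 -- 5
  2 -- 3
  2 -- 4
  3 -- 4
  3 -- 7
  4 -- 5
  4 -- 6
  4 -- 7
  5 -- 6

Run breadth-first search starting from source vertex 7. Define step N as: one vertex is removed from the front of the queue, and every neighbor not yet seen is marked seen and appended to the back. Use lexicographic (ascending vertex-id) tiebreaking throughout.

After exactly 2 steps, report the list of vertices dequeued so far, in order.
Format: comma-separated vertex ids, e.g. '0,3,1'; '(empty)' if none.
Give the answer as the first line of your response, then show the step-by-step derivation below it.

7,0

step 1: dequeue 7; queue=[0,3,4]; order=7
step 2: dequeue 0; queue=[3,4,1,6]; order=7,0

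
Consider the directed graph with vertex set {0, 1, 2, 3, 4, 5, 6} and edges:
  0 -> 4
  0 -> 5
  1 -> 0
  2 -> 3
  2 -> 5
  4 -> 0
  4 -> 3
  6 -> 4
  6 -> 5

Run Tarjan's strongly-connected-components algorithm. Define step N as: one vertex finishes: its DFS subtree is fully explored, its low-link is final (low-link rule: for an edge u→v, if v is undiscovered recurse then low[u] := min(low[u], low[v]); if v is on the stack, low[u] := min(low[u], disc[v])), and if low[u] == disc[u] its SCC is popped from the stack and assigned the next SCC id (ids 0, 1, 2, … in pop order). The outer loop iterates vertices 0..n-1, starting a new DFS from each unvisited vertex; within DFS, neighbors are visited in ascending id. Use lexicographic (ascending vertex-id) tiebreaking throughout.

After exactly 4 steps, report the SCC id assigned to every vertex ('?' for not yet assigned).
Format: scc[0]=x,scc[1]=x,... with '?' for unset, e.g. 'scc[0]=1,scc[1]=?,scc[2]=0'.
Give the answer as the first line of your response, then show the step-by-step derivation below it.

scc[0]=2,scc[1]=?,scc[2]=?,scc[3]=0,scc[4]=2,scc[5]=1,scc[6]=?

step 1: low=(low[0]=0,low[1]=?,low[2]=?,low[3]=2,low[4]=0,low[5]=?,low[6]=?); scc=(scc[0]=?,scc[1]=?,scc[2]=?,scc[3]=0,scc[4]=?,scc[5]=?,scc[6]=?)
step 2: low=(low[0]=0,low[1]=?,low[2]=?,low[3]=2,low[4]=0,low[5]=?,low[6]=?); scc=(scc[0]=?,scc[1]=?,scc[2]=?,scc[3]=0,scc[4]=?,scc[5]=?,scc[6]=?)
step 3: low=(low[0]=0,low[1]=?,low[2]=?,low[3]=2,low[4]=0,low[5]=3,low[6]=?); scc=(scc[0]=?,scc[1]=?,scc[2]=?,scc[3]=0,scc[4]=?,scc[5]=1,scc[6]=?)
step 4: low=(low[0]=0,low[1]=?,low[2]=?,low[3]=2,low[4]=0,low[5]=3,low[6]=?); scc=(scc[0]=2,scc[1]=?,scc[2]=?,scc[3]=0,scc[4]=2,scc[5]=1,scc[6]=?)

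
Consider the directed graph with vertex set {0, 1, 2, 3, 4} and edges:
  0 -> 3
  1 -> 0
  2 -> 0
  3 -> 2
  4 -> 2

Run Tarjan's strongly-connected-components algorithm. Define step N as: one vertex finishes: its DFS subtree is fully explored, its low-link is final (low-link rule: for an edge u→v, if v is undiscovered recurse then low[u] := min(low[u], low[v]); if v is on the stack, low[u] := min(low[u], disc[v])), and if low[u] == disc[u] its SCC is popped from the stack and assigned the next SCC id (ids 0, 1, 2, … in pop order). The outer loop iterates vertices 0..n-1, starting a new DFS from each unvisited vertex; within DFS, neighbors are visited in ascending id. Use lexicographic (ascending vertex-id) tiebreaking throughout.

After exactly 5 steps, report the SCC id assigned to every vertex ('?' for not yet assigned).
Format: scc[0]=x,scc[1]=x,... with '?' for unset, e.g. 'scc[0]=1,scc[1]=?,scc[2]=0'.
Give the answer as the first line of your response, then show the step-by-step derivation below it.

scc[0]=0,scc[1]=1,scc[2]=0,scc[3]=0,scc[4]=2

step 1: low=(low[0]=0,low[1]=?,low[2]=0,low[3]=1,low[4]=?); scc=(scc[0]=?,scc[1]=?,scc[2]=?,scc[3]=?,scc[4]=?)
step 2: low=(low[0]=0,low[1]=?,low[2]=0,low[3]=0,low[4]=?); scc=(scc[0]=?,scc[1]=?,scc[2]=?,scc[3]=?,scc[4]=?)
step 3: low=(low[0]=0,low[1]=?,low[2]=0,low[3]=0,low[4]=?); scc=(scc[0]=0,scc[1]=?,scc[2]=0,scc[3]=0,scc[4]=?)
step 4: low=(low[0]=0,low[1]=3,low[2]=0,low[3]=0,low[4]=?); scc=(scc[0]=0,scc[1]=1,scc[2]=0,scc[3]=0,scc[4]=?)
step 5: low=(low[0]=0,low[1]=3,low[2]=0,low[3]=0,low[4]=4); scc=(scc[0]=0,scc[1]=1,scc[2]=0,scc[3]=0,scc[4]=2)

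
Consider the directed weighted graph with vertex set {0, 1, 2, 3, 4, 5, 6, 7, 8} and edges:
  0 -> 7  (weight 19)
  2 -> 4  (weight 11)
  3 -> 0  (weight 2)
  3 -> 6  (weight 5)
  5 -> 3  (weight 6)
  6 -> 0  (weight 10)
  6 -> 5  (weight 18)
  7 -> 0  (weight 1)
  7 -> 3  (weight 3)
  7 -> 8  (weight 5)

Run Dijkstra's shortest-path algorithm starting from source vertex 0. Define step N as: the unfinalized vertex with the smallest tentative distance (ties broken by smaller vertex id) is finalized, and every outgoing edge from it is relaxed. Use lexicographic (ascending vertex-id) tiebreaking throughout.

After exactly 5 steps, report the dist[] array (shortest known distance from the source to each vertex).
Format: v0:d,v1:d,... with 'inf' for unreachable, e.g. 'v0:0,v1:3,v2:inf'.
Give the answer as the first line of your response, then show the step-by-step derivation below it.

v0:0,v1:inf,v2:inf,v3:22,v4:inf,v5:45,v6:27,v7:19,v8:24

step 1: dist = v0:0,v1:inf,v2:inf,v3:inf,v4:inf,v5:inf,v6:inf,v7:19,v8:inf
step 2: dist = v0:0,v1:inf,v2:inf,v3:22,v4:inf,v5:inf,v6:inf,v7:19,v8:24
step 3: dist = v0:0,v1:inf,v2:inf,v3:22,v4:inf,v5:inf,v6:27,v7:19,v8:24
step 4: dist = v0:0,v1:inf,v2:inf,v3:22,v4:inf,v5:inf,v6:27,v7:19,v8:24
step 5: dist = v0:0,v1:inf,v2:inf,v3:22,v4:inf,v5:45,v6:27,v7:19,v8:24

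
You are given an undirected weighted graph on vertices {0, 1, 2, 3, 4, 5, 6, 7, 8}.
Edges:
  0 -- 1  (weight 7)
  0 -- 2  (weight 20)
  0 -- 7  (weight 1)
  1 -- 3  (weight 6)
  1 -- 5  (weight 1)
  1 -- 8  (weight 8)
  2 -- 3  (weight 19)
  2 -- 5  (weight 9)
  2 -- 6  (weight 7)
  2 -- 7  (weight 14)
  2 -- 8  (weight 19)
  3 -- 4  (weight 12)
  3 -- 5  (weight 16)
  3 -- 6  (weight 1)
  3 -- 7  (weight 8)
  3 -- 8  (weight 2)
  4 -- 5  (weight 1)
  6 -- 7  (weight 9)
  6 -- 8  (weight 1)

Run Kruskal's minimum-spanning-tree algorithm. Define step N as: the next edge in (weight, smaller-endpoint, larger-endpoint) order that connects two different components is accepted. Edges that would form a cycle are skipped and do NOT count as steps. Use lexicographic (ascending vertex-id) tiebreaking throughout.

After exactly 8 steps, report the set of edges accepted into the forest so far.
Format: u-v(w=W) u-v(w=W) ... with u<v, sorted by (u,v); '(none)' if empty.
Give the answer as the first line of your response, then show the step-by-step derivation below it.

0-1(w=7) 0-7(w=1) 1-3(w=6) 1-5(w=1) 2-6(w=7) 3-6(w=1) 4-5(w=1) 6-8(w=1)

step 1: add edge 0-7 (w=1); MST = {0-7(w=1)}
step 2: add edge 1-5 (w=1); MST = {0-7(w=1) 1-5(w=1)}
step 3: add edge 3-6 (w=1); MST = {0-7(w=1) 1-5(w=1) 3-6(w=1)}
step 4: add edge 4-5 (w=1); MST = {0-7(w=1) 1-5(w=1) 3-6(w=1) 4-5(w=1)}
step 5: add edge 6-8 (w=1); MST = {0-7(w=1) 1-5(w=1) 3-6(w=1) 4-5(w=1) 6-8(w=1)}
step 6: add edge 1-3 (w=6); MST = {0-7(w=1) 1-3(w=6) 1-5(w=1) 3-6(w=1) 4-5(w=1) 6-8(w=1)}
step 7: add edge 0-1 (w=7); MST = {0-1(w=7) 0-7(w=1) 1-3(w=6) 1-5(w=1) 3-6(w=1) 4-5(w=1) 6-8(w=1)}
step 8: add edge 2-6 (w=7); MST = {0-1(w=7) 0-7(w=1) 1-3(w=6) 1-5(w=1) 2-6(w=7) 3-6(w=1) 4-5(w=1) 6-8(w=1)}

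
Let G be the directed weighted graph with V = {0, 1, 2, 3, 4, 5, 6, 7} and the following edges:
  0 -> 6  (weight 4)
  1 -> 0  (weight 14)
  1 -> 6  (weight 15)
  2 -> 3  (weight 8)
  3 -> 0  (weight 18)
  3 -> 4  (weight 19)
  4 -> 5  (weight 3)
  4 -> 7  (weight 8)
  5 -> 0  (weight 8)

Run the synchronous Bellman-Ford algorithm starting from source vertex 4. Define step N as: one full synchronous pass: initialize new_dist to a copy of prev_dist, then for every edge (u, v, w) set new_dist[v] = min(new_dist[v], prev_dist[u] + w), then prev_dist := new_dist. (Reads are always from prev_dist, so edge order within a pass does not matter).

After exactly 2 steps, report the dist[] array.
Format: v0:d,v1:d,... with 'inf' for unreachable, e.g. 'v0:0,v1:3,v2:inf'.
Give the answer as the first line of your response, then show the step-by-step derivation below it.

v0:11,v1:inf,v2:inf,v3:inf,v4:0,v5:3,v6:inf,v7:8

step 1: dist = v0:inf,v1:inf,v2:inf,v3:inf,v4:0,v5:3,v6:inf,v7:8
step 2: dist = v0:11,v1:inf,v2:inf,v3:inf,v4:0,v5:3,v6:inf,v7:8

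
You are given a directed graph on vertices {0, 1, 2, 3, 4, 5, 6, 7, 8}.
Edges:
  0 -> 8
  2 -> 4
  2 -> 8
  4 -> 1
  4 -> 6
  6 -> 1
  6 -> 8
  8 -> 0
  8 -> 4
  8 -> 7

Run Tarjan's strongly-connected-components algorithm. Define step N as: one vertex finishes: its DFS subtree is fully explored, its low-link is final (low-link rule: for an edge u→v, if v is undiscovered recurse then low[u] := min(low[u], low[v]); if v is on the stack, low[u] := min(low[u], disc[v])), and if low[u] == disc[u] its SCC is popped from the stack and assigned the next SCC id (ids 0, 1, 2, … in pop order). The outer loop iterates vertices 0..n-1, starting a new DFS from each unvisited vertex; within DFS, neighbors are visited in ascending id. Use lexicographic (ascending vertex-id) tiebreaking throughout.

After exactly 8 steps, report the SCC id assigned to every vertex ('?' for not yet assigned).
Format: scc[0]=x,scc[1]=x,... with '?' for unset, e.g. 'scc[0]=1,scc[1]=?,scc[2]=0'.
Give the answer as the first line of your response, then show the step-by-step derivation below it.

scc[0]=2,scc[1]=0,scc[2]=3,scc[3]=4,scc[4]=2,scc[5]=?,scc[6]=2,scc[7]=1,scc[8]=2

step 1: low=(low[0]=0,low[1]=3,low[2]=?,low[3]=?,low[4]=2,low[5]=?,low[6]=?,low[7]=?,low[8]=0); scc=(scc[0]=?,scc[1]=0,scc[2]=?,scc[3]=?,scc[4]=?,scc[5]=?,scc[6]=?,scc[7]=?,scc[8]=?)
step 2: low=(low[0]=0,low[1]=3,low[2]=?,low[3]=?,low[4]=2,low[5]=?,low[6]=1,low[7]=?,low[8]=0); scc=(scc[0]=?,scc[1]=0,scc[2]=?,scc[3]=?,scc[4]=?,scc[5]=?,scc[6]=?,scc[7]=?,scc[8]=?)
step 3: low=(low[0]=0,low[1]=3,low[2]=?,low[3]=?,low[4]=1,low[5]=?,low[6]=1,low[7]=?,low[8]=0); scc=(scc[0]=?,scc[1]=0,scc[2]=?,scc[3]=?,scc[4]=?,scc[5]=?,scc[6]=?,scc[7]=?,scc[8]=?)
step 4: low=(low[0]=0,low[1]=3,low[2]=?,low[3]=?,low[4]=1,low[5]=?,low[6]=1,low[7]=5,low[8]=0); scc=(scc[0]=?,scc[1]=0,scc[2]=?,scc[3]=?,scc[4]=?,scc[5]=?,scc[6]=?,scc[7]=1,scc[8]=?)
step 5: low=(low[0]=0,low[1]=3,low[2]=?,low[3]=?,low[4]=1,low[5]=?,low[6]=1,low[7]=5,low[8]=0); scc=(scc[0]=?,scc[1]=0,scc[2]=?,scc[3]=?,scc[4]=?,scc[5]=?,scc[6]=?,scc[7]=1,scc[8]=?)
step 6: low=(low[0]=0,low[1]=3,low[2]=?,low[3]=?,low[4]=1,low[5]=?,low[6]=1,low[7]=5,low[8]=0); scc=(scc[0]=2,scc[1]=0,scc[2]=?,scc[3]=?,scc[4]=2,scc[5]=?,scc[6]=2,scc[7]=1,scc[8]=2)
step 7: low=(low[0]=0,low[1]=3,low[2]=6,low[3]=?,low[4]=1,low[5]=?,low[6]=1,low[7]=5,low[8]=0); scc=(scc[0]=2,scc[1]=0,scc[2]=3,scc[3]=?,scc[4]=2,scc[5]=?,scc[6]=2,scc[7]=1,scc[8]=2)
step 8: low=(low[0]=0,low[1]=3,low[2]=6,low[3]=7,low[4]=1,low[5]=?,low[6]=1,low[7]=5,low[8]=0); scc=(scc[0]=2,scc[1]=0,scc[2]=3,scc[3]=4,scc[4]=2,scc[5]=?,scc[6]=2,scc[7]=1,scc[8]=2)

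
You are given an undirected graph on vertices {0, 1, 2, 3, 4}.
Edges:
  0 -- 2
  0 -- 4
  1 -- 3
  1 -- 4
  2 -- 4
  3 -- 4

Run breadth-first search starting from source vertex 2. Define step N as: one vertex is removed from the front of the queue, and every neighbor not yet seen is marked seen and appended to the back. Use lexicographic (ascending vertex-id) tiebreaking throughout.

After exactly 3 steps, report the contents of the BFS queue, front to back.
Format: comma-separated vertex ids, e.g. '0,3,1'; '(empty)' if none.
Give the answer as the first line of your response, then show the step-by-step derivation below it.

1,3

step 1: dequeue 2; queue=[0,4]; order=2
step 2: dequeue 0; queue=[4]; order=2,0
step 3: dequeue 4; queue=[1,3]; order=2,0,4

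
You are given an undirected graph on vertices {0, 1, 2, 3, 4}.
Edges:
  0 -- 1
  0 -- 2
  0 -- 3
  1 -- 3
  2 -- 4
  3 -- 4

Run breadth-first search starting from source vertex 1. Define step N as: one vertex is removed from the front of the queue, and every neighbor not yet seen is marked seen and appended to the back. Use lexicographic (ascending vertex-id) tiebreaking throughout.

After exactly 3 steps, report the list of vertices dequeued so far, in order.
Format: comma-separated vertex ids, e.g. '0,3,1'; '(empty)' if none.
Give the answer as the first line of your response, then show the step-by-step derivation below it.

1,0,3

step 1: dequeue 1; queue=[0,3]; order=1
step 2: dequeue 0; queue=[3,2]; order=1,0
step 3: dequeue 3; queue=[2,4]; order=1,0,3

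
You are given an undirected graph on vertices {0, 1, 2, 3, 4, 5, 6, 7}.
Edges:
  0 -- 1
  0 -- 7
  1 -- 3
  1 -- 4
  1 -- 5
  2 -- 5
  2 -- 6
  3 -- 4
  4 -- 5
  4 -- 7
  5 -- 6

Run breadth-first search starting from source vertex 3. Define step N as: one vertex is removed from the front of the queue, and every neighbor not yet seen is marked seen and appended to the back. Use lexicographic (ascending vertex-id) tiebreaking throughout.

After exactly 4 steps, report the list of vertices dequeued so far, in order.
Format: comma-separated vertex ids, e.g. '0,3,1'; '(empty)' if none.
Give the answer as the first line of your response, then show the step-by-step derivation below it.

3,1,4,0

step 1: dequeue 3; queue=[1,4]; order=3
step 2: dequeue 1; queue=[4,0,5]; order=3,1
step 3: dequeue 4; queue=[0,5,7]; order=3,1,4
step 4: dequeue 0; queue=[5,7]; order=3,1,4,0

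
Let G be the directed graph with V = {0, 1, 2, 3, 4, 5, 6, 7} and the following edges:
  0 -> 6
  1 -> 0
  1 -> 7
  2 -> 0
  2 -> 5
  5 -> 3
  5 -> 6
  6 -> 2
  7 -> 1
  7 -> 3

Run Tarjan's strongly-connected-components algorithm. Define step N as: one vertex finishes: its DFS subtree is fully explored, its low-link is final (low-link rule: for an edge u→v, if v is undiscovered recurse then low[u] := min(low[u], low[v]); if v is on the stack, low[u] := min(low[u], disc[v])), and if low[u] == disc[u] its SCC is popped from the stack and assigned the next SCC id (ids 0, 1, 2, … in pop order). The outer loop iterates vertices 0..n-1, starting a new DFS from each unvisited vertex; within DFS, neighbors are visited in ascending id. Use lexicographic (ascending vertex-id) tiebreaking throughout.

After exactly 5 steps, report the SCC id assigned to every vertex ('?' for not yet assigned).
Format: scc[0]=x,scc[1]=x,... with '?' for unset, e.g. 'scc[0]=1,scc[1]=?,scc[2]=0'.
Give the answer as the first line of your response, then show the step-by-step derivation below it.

scc[0]=1,scc[1]=?,scc[2]=1,scc[3]=0,scc[4]=?,scc[5]=1,scc[6]=1,scc[7]=?

step 1: low=(low[0]=0,low[1]=?,low[2]=0,low[3]=4,low[4]=?,low[5]=3,low[6]=1,low[7]=?); scc=(scc[0]=?,scc[1]=?,scc[2]=?,scc[3]=0,scc[4]=?,scc[5]=?,scc[6]=?,scc[7]=?)
step 2: low=(low[0]=0,low[1]=?,low[2]=0,low[3]=4,low[4]=?,low[5]=1,low[6]=1,low[7]=?); scc=(scc[0]=?,scc[1]=?,scc[2]=?,scc[3]=0,scc[4]=?,scc[5]=?,scc[6]=?,scc[7]=?)
step 3: low=(low[0]=0,low[1]=?,low[2]=0,low[3]=4,low[4]=?,low[5]=1,low[6]=1,low[7]=?); scc=(scc[0]=?,scc[1]=?,scc[2]=?,scc[3]=0,scc[4]=?,scc[5]=?,scc[6]=?,scc[7]=?)
step 4: low=(low[0]=0,low[1]=?,low[2]=0,low[3]=4,low[4]=?,low[5]=1,low[6]=0,low[7]=?); scc=(scc[0]=?,scc[1]=?,scc[2]=?,scc[3]=0,scc[4]=?,scc[5]=?,scc[6]=?,scc[7]=?)
step 5: low=(low[0]=0,low[1]=?,low[2]=0,low[3]=4,low[4]=?,low[5]=1,low[6]=0,low[7]=?); scc=(scc[0]=1,scc[1]=?,scc[2]=1,scc[3]=0,scc[4]=?,scc[5]=1,scc[6]=1,scc[7]=?)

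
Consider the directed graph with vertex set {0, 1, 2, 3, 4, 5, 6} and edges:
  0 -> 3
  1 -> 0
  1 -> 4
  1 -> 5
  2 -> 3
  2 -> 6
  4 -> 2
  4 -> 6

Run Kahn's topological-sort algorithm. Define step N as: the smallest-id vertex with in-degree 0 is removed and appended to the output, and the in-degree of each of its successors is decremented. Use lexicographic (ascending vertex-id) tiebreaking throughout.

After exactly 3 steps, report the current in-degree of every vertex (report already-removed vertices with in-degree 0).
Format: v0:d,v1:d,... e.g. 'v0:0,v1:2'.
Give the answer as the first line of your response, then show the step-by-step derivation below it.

v0:0,v1:0,v2:0,v3:1,v4:0,v5:0,v6:1

step 1: output 1; order=[1]; indeg=(0,0,1,2,0,0,2)
step 2: output 0; order=[1,0]; indeg=(0,0,1,1,0,0,2)
step 3: output 4; order=[1,0,4]; indeg=(0,0,0,1,0,0,1)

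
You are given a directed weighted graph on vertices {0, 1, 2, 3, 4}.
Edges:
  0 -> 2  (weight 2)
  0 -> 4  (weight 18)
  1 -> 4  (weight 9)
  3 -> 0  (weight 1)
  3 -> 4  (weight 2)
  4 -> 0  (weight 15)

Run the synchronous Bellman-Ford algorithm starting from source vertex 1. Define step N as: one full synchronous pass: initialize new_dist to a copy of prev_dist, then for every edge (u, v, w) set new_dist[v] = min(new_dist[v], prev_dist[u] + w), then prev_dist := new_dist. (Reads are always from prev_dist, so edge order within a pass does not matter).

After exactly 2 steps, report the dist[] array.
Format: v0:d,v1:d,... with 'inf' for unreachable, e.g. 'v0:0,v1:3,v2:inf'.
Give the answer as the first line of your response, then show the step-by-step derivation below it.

v0:24,v1:0,v2:inf,v3:inf,v4:9

step 1: dist = v0:inf,v1:0,v2:inf,v3:inf,v4:9
step 2: dist = v0:24,v1:0,v2:inf,v3:inf,v4:9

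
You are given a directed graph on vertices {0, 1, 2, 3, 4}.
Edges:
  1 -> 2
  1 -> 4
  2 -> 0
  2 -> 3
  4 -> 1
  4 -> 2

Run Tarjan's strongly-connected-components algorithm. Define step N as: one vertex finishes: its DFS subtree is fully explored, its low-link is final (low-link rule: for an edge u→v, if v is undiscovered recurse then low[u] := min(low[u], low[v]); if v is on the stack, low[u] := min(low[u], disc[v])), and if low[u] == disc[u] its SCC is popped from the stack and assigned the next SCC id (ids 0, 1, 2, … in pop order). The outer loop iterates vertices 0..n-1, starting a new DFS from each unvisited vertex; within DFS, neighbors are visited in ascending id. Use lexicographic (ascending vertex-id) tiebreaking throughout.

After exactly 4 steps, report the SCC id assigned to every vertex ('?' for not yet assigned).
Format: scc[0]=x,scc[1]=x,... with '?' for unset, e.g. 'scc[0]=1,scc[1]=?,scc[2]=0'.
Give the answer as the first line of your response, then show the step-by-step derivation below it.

scc[0]=0,scc[1]=?,scc[2]=2,scc[3]=1,scc[4]=?

step 1: low=(low[0]=0,low[1]=?,low[2]=?,low[3]=?,low[4]=?); scc=(scc[0]=0,scc[1]=?,scc[2]=?,scc[3]=?,scc[4]=?)
step 2: low=(low[0]=0,low[1]=1,low[2]=2,low[3]=3,low[4]=?); scc=(scc[0]=0,scc[1]=?,scc[2]=?,scc[3]=1,scc[4]=?)
step 3: low=(low[0]=0,low[1]=1,low[2]=2,low[3]=3,low[4]=?); scc=(scc[0]=0,scc[1]=?,scc[2]=2,scc[3]=1,scc[4]=?)
step 4: low=(low[0]=0,low[1]=1,low[2]=2,low[3]=3,low[4]=1); scc=(scc[0]=0,scc[1]=?,scc[2]=2,scc[3]=1,scc[4]=?)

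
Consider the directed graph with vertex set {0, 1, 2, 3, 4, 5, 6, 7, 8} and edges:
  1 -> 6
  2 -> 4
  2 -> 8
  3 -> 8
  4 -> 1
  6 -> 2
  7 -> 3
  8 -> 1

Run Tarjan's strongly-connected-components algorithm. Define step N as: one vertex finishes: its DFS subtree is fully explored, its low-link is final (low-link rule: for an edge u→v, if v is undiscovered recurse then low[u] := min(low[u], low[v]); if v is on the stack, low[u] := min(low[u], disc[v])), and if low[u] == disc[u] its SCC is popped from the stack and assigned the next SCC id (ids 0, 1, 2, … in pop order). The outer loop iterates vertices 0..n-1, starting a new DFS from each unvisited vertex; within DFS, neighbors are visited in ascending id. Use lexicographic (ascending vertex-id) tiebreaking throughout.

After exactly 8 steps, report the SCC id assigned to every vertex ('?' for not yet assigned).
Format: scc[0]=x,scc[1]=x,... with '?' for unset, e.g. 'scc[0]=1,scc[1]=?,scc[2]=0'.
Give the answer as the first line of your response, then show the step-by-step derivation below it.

scc[0]=0,scc[1]=1,scc[2]=1,scc[3]=2,scc[4]=1,scc[5]=3,scc[6]=1,scc[7]=?,scc[8]=1

step 1: low=(low[0]=0,low[1]=?,low[2]=?,low[3]=?,low[4]=?,low[5]=?,low[6]=?,low[7]=?,low[8]=?); scc=(scc[0]=0,scc[1]=?,scc[2]=?,scc[3]=?,scc[4]=?,scc[5]=?,scc[6]=?,scc[7]=?,scc[8]=?)
step 2: low=(low[0]=0,low[1]=1,low[2]=3,low[3]=?,low[4]=1,low[5]=?,low[6]=2,low[7]=?,low[8]=?); scc=(scc[0]=0,scc[1]=?,scc[2]=?,scc[3]=?,scc[4]=?,scc[5]=?,scc[6]=?,scc[7]=?,scc[8]=?)
step 3: low=(low[0]=0,low[1]=1,low[2]=1,low[3]=?,low[4]=1,low[5]=?,low[6]=2,low[7]=?,low[8]=1); scc=(scc[0]=0,scc[1]=?,scc[2]=?,scc[3]=?,scc[4]=?,scc[5]=?,scc[6]=?,scc[7]=?,scc[8]=?)
step 4: low=(low[0]=0,low[1]=1,low[2]=1,low[3]=?,low[4]=1,low[5]=?,low[6]=2,low[7]=?,low[8]=1); scc=(scc[0]=0,scc[1]=?,scc[2]=?,scc[3]=?,scc[4]=?,scc[5]=?,scc[6]=?,scc[7]=?,scc[8]=?)
step 5: low=(low[0]=0,low[1]=1,low[2]=1,low[3]=?,low[4]=1,low[5]=?,low[6]=1,low[7]=?,low[8]=1); scc=(scc[0]=0,scc[1]=?,scc[2]=?,scc[3]=?,scc[4]=?,scc[5]=?,scc[6]=?,scc[7]=?,scc[8]=?)
step 6: low=(low[0]=0,low[1]=1,low[2]=1,low[3]=?,low[4]=1,low[5]=?,low[6]=1,low[7]=?,low[8]=1); scc=(scc[0]=0,scc[1]=1,scc[2]=1,scc[3]=?,scc[4]=1,scc[5]=?,scc[6]=1,scc[7]=?,scc[8]=1)
step 7: low=(low[0]=0,low[1]=1,low[2]=1,low[3]=6,low[4]=1,low[5]=?,low[6]=1,low[7]=?,low[8]=1); scc=(scc[0]=0,scc[1]=1,scc[2]=1,scc[3]=2,scc[4]=1,scc[5]=?,scc[6]=1,scc[7]=?,scc[8]=1)
step 8: low=(low[0]=0,low[1]=1,low[2]=1,low[3]=6,low[4]=1,low[5]=7,low[6]=1,low[7]=?,low[8]=1); scc=(scc[0]=0,scc[1]=1,scc[2]=1,scc[3]=2,scc[4]=1,scc[5]=3,scc[6]=1,scc[7]=?,scc[8]=1)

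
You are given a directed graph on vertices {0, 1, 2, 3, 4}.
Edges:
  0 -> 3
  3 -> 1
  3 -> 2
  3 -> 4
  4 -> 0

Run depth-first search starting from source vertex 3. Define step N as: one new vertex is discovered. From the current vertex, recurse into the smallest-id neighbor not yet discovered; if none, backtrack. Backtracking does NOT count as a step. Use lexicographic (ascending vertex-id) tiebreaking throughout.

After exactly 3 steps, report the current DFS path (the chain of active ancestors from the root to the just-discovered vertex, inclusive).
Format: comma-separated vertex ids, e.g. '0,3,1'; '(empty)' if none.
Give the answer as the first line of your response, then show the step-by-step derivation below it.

3,2

step 1: discover 3; path=3; order=3
step 2: discover 1; path=3>1; order=3,1
step 3: discover 2; path=3>2; order=3,1,2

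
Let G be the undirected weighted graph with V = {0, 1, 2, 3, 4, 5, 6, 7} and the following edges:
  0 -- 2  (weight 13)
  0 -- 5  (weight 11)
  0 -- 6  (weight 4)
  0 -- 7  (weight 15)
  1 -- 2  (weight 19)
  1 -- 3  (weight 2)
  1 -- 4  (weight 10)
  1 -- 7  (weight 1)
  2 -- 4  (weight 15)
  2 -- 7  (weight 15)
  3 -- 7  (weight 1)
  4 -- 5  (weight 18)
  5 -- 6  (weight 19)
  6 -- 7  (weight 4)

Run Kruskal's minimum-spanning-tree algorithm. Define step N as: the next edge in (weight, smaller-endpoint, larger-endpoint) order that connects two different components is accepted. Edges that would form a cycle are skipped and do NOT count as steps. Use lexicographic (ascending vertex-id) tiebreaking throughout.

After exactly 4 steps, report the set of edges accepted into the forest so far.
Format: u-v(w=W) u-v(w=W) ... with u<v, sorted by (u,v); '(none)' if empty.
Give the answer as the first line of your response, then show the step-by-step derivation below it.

0-6(w=4) 1-7(w=1) 3-7(w=1) 6-7(w=4)

step 1: add edge 1-7 (w=1); MST = {1-7(w=1)}
step 2: add edge 3-7 (w=1); MST = {1-7(w=1) 3-7(w=1)}
step 3: add edge 0-6 (w=4); MST = {0-6(w=4) 1-7(w=1) 3-7(w=1)}
step 4: add edge 6-7 (w=4); MST = {0-6(w=4) 1-7(w=1) 3-7(w=1) 6-7(w=4)}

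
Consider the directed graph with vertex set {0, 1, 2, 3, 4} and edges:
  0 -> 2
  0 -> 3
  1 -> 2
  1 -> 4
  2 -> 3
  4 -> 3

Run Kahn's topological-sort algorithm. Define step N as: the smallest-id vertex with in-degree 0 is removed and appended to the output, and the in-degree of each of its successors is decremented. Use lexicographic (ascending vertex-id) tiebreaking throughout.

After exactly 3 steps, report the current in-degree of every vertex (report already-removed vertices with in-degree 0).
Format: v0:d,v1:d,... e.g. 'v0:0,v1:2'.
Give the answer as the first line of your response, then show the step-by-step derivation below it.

v0:0,v1:0,v2:0,v3:1,v4:0

step 1: output 0; order=[0]; indeg=(0,0,1,2,1)
step 2: output 1; order=[0,1]; indeg=(0,0,0,2,0)
step 3: output 2; order=[0,1,2]; indeg=(0,0,0,1,0)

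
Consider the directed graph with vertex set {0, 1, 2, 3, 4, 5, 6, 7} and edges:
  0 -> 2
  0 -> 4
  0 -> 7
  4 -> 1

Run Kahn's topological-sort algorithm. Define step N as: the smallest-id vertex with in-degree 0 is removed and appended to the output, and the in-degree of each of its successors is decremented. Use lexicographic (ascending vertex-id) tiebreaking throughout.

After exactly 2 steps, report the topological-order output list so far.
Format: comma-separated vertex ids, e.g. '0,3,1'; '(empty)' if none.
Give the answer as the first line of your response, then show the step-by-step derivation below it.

0,2

step 1: output 0; order=[0]; indeg=(0,1,0,0,0,0,0,0)
step 2: output 2; order=[0,2]; indeg=(0,1,0,0,0,0,0,0)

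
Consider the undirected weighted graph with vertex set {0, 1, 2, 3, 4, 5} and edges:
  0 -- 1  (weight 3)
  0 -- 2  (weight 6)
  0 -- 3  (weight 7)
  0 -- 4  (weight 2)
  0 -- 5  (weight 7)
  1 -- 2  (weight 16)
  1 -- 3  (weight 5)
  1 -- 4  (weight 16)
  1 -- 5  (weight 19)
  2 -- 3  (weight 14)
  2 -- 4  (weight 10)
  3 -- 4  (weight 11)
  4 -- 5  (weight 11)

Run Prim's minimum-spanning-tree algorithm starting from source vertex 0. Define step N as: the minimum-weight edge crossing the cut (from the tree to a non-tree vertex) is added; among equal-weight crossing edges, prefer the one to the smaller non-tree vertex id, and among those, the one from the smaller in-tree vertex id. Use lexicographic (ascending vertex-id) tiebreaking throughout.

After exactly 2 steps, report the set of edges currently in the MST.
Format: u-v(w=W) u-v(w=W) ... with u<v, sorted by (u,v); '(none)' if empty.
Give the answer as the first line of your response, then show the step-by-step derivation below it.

0-1(w=3) 0-4(w=2)

step 1: add edge 0-4 (w=2); MST = {0-4(w=2)}
step 2: add edge 0-1 (w=3); MST = {0-1(w=3) 0-4(w=2)}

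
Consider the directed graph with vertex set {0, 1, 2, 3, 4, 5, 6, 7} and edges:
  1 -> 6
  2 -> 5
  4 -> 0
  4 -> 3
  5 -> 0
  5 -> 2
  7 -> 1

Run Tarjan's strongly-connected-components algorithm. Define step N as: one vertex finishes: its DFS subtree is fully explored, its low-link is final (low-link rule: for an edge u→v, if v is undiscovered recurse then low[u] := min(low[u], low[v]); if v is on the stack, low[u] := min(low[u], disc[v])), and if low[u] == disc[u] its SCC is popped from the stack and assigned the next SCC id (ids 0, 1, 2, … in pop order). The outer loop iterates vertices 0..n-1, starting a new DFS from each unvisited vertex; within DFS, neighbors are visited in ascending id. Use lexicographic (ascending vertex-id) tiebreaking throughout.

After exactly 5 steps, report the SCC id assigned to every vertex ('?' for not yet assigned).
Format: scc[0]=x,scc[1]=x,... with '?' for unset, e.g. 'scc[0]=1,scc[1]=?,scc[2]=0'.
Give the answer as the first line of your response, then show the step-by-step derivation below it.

scc[0]=0,scc[1]=2,scc[2]=3,scc[3]=?,scc[4]=?,scc[5]=3,scc[6]=1,scc[7]=?

step 1: low=(low[0]=0,low[1]=?,low[2]=?,low[3]=?,low[4]=?,low[5]=?,low[6]=?,low[7]=?); scc=(scc[0]=0,scc[1]=?,scc[2]=?,scc[3]=?,scc[4]=?,scc[5]=?,scc[6]=?,scc[7]=?)
step 2: low=(low[0]=0,low[1]=1,low[2]=?,low[3]=?,low[4]=?,low[5]=?,low[6]=2,low[7]=?); scc=(scc[0]=0,scc[1]=?,scc[2]=?,scc[3]=?,scc[4]=?,scc[5]=?,scc[6]=1,scc[7]=?)
step 3: low=(low[0]=0,low[1]=1,low[2]=?,low[3]=?,low[4]=?,low[5]=?,low[6]=2,low[7]=?); scc=(scc[0]=0,scc[1]=2,scc[2]=?,scc[3]=?,scc[4]=?,scc[5]=?,scc[6]=1,scc[7]=?)
step 4: low=(low[0]=0,low[1]=1,low[2]=3,low[3]=?,low[4]=?,low[5]=3,low[6]=2,low[7]=?); scc=(scc[0]=0,scc[1]=2,scc[2]=?,scc[3]=?,scc[4]=?,scc[5]=?,scc[6]=1,scc[7]=?)
step 5: low=(low[0]=0,low[1]=1,low[2]=3,low[3]=?,low[4]=?,low[5]=3,low[6]=2,low[7]=?); scc=(scc[0]=0,scc[1]=2,scc[2]=3,scc[3]=?,scc[4]=?,scc[5]=3,scc[6]=1,scc[7]=?)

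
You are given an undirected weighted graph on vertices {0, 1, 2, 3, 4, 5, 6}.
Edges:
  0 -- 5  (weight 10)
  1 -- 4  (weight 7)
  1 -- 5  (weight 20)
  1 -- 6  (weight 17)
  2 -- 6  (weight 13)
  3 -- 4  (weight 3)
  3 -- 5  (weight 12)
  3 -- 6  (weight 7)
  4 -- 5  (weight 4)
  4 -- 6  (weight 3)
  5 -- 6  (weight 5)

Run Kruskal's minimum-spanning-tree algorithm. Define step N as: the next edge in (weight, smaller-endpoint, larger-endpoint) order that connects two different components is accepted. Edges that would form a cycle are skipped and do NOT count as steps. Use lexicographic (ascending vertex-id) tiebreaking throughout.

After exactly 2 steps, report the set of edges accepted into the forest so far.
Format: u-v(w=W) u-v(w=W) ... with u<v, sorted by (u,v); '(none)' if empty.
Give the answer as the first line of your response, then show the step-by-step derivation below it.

3-4(w=3) 4-6(w=3)

step 1: add edge 3-4 (w=3); MST = {3-4(w=3)}
step 2: add edge 4-6 (w=3); MST = {3-4(w=3) 4-6(w=3)}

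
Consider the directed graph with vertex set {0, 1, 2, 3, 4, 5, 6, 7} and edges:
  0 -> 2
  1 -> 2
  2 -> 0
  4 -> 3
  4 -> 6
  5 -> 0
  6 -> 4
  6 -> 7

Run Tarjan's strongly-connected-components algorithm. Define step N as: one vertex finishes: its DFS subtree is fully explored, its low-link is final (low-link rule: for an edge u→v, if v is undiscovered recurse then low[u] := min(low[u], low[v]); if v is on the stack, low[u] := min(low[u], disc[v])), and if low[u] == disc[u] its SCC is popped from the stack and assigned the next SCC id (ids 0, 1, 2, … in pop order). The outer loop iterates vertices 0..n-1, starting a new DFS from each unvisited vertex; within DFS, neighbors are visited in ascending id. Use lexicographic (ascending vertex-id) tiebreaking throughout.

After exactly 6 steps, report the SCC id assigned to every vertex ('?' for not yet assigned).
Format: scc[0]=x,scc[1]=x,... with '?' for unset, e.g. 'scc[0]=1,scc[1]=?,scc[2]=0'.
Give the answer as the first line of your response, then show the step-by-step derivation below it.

scc[0]=0,scc[1]=1,scc[2]=0,scc[3]=2,scc[4]=?,scc[5]=?,scc[6]=?,scc[7]=3

step 1: low=(low[0]=0,low[1]=?,low[2]=0,low[3]=?,low[4]=?,low[5]=?,low[6]=?,low[7]=?); scc=(scc[0]=?,scc[1]=?,scc[2]=?,scc[3]=?,scc[4]=?,scc[5]=?,scc[6]=?,scc[7]=?)
step 2: low=(low[0]=0,low[1]=?,low[2]=0,low[3]=?,low[4]=?,low[5]=?,low[6]=?,low[7]=?); scc=(scc[0]=0,scc[1]=?,scc[2]=0,scc[3]=?,scc[4]=?,scc[5]=?,scc[6]=?,scc[7]=?)
step 3: low=(low[0]=0,low[1]=2,low[2]=0,low[3]=?,low[4]=?,low[5]=?,low[6]=?,low[7]=?); scc=(scc[0]=0,scc[1]=1,scc[2]=0,scc[3]=?,scc[4]=?,scc[5]=?,scc[6]=?,scc[7]=?)
step 4: low=(low[0]=0,low[1]=2,low[2]=0,low[3]=3,low[4]=?,low[5]=?,low[6]=?,low[7]=?); scc=(scc[0]=0,scc[1]=1,scc[2]=0,scc[3]=2,scc[4]=?,scc[5]=?,scc[6]=?,scc[7]=?)
step 5: low=(low[0]=0,low[1]=2,low[2]=0,low[3]=3,low[4]=4,low[5]=?,low[6]=4,low[7]=6); scc=(scc[0]=0,scc[1]=1,scc[2]=0,scc[3]=2,scc[4]=?,scc[5]=?,scc[6]=?,scc[7]=3)
step 6: low=(low[0]=0,low[1]=2,low[2]=0,low[3]=3,low[4]=4,low[5]=?,low[6]=4,low[7]=6); scc=(scc[0]=0,scc[1]=1,scc[2]=0,scc[3]=2,scc[4]=?,scc[5]=?,scc[6]=?,scc[7]=3)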